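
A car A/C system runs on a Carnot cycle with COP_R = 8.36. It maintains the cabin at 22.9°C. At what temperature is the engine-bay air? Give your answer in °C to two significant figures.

COP_R = T_C/(T_H − T_C) gives T_H − T_C = T_C/COP.
With T_C = 296.05 K, T_H = 296.05 × (1 + 1/8.36) = 331.46 K.
Converting, 331.46 K = 58.31°C.

58 °C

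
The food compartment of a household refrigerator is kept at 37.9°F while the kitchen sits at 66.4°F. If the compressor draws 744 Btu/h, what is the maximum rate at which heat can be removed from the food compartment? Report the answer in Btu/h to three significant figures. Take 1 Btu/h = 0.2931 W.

In absolute terms T_C = 276.43 K and T_H = 292.26 K, so ΔT = 15.83 K.
COP_Carnot = T_C/ΔT = 276.43/15.83 = 17.46.
Q̇_max = COP_Carnot × Ẇ = 17.46 × 744.0 Btu/h = 12990 Btu/h.

13000 Btu/h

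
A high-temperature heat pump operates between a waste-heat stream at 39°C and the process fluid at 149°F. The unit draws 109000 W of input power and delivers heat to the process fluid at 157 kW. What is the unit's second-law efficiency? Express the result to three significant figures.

Converting, Q̇_H = 157.0 kW = 157000 W, so COP_actual = Q̇_H/Ẇ = 157000/109000 = 1.440.
In absolute terms T_C = 312.15 K and T_H = 338.15 K, so ΔT = 26.00 K.
COP_Carnot = T_H/ΔT = 338.15/26.00 = 13.01.
η_II = COP_actual/COP_Carnot = 1.440/13.01 = 0.1107.

0.111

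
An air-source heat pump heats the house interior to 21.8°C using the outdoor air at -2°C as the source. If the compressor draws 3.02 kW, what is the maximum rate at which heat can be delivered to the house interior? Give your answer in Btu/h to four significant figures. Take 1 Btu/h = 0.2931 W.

127700 Btu/h

In absolute terms T_C = 271.15 K and T_H = 294.95 K, so ΔT = 23.80 K.
COP_Carnot = T_H/ΔT = 294.95/23.80 = 12.39.
Q̇_max = COP_Carnot × Ẇ = 12.39 × 3.020 kW = 37.43 kW = 127700 Btu/h.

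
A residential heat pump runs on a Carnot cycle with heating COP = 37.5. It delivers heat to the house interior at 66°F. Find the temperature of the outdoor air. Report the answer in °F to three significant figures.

52.0 °F

COP_HP = T_H/(T_H − T_C) gives T_H − T_C = T_H/COP.
With T_H = 292.04 K, T_C = 292.04 × (1 − 1/37.5) = 284.25 K.
Converting, 284.25 K = 51.98°F.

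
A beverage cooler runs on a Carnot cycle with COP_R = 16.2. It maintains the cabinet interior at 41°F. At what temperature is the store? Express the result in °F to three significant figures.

71.9 °F

COP_R = T_C/(T_H − T_C) gives T_H − T_C = T_C/COP.
With T_C = 278.15 K, T_H = 278.15 × (1 + 1/16.2) = 295.32 K.
Converting, 295.32 K = 71.91°F.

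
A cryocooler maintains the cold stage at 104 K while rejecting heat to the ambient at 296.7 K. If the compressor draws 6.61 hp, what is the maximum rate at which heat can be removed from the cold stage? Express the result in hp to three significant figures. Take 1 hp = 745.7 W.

The reservoir spacing is ΔT = 296.7 − 104 = 192.7 K.
COP_Carnot = T_C/ΔT = 104.00/192.7 = 0.5397.
Q̇_max = COP_Carnot × Ẇ = 0.5397 × 6.610 hp = 3.567 hp.

3.57 hp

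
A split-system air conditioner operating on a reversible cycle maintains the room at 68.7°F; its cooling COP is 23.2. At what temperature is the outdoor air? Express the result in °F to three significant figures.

91.5 °F

COP_R = T_C/(T_H − T_C) gives T_H − T_C = T_C/COP.
With T_C = 293.54 K, T_H = 293.54 × (1 + 1/23.2) = 306.19 K.
Converting, 306.19 K = 91.47°F.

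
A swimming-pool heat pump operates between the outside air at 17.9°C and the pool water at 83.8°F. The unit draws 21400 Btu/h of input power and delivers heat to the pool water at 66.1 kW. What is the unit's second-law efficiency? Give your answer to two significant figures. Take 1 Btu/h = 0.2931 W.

Converting, Q̇_H = 66.10 kW = 225500 Btu/h, so COP_actual = Q̇_H/Ẇ = 225500/21400 = 10.54.
In absolute terms T_C = 291.05 K and T_H = 301.93 K, so ΔT = 10.88 K.
COP_Carnot = T_H/ΔT = 301.93/10.88 = 27.76.
η_II = COP_actual/COP_Carnot = 10.54/27.76 = 0.3797.

0.38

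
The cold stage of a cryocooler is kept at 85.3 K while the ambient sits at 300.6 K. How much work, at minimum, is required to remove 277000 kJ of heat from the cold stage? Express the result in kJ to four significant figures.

699200 kJ

The reservoir spacing is ΔT = 300.6 − 85.3 = 215.3 K.
The reversible limit is COP_R = T_C/ΔT = 0.3962, so W_min = Q_C/COP = Q_C·ΔT/T_C.
W_min = 277000 × 215.3/85.30 = 699200 kJ.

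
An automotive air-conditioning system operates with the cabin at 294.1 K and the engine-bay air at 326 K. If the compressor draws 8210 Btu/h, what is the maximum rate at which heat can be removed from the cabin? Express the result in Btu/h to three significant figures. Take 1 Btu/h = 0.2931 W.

75700 Btu/h

The reservoir spacing is ΔT = 326 − 294.1 = 31.90 K.
COP_Carnot = T_C/ΔT = 294.10/31.90 = 9.219.
Q̇_max = COP_Carnot × Ẇ = 9.219 × 8210 Btu/h = 75690 Btu/h.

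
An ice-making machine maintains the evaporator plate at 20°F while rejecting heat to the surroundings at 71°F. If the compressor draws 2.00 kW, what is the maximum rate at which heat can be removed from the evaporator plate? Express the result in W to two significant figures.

In absolute terms T_C = 266.48 K and T_H = 294.82 K, so ΔT = 28.33 K.
COP_Carnot = T_C/ΔT = 266.48/28.33 = 9.405.
Q̇_max = COP_Carnot × Ẇ = 9.405 × 2.000 kW = 18.81 kW = 18810 W.

19000 W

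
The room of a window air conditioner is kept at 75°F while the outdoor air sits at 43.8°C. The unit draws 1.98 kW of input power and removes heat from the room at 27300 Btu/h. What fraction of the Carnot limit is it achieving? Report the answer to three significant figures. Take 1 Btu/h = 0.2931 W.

0.271

Converting, Q̇_C = 27300 Btu/h = 8.002 kW, so COP_actual = Q̇_C/Ẇ = 8.002/1.980 = 4.041.
In absolute terms T_C = 297.04 K and T_H = 316.95 K, so ΔT = 19.91 K.
COP_Carnot = T_C/ΔT = 297.04/19.91 = 14.92.
η_II = COP_actual/COP_Carnot = 4.041/14.92 = 0.2709.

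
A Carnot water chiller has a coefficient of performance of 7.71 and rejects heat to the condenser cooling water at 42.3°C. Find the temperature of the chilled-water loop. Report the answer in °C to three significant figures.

6.08 °C

For a Carnot refrigerator COP_R = T_C/(T_H − T_C), so T_C = COP·T_H/(1 + COP).
With T_H = 315.45 K, T_C = 7.71 × 315.45/8.710 = 279.23 K.
Converting, 279.23 K = 6.08°C.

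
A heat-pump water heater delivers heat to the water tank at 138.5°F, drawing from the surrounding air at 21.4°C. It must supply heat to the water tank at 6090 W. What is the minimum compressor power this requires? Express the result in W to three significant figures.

In absolute terms T_C = 294.55 K and T_H = 332.32 K, so ΔT = 37.77 K.
COP_Carnot = T_H/ΔT = 332.32/37.77 = 8.799.
Ẇ_min = Q̇/COP_Carnot = 6090/8.799 = 692.1 W.

692 W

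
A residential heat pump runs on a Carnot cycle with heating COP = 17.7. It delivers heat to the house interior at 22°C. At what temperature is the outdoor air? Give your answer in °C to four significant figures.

5.325 °C

COP_HP = T_H/(T_H − T_C) gives T_H − T_C = T_H/COP.
With T_H = 295.15 K, T_C = 295.15 × (1 − 1/17.7) = 278.47 K.
Converting, 278.47 K = 5.32°C.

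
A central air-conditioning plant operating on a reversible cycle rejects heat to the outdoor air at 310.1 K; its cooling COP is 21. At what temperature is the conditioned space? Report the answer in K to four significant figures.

296.0 K

For a Carnot refrigerator COP_R = T_C/(T_H − T_C), so T_C = COP·T_H/(1 + COP).
With T_H = 310.10 K, T_C = 21 × 310.10/22.00 = 296.00 K.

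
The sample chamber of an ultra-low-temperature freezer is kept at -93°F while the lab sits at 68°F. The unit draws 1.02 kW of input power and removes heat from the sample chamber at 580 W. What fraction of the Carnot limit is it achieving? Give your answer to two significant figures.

Converting, Q̇_C = 580.0 W = 0.5800 kW, so COP_actual = Q̇_C/Ẇ = 0.5800/1.020 = 0.5686.
In absolute terms T_C = 203.71 K and T_H = 293.15 K, so ΔT = 89.44 K.
COP_Carnot = T_C/ΔT = 203.71/89.44 = 2.277.
η_II = COP_actual/COP_Carnot = 0.5686/2.277 = 0.2497.

0.25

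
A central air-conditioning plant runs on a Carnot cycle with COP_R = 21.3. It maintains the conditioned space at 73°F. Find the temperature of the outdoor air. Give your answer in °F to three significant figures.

COP_R = T_C/(T_H − T_C) gives T_H − T_C = T_C/COP.
With T_C = 295.93 K, T_H = 295.93 × (1 + 1/21.3) = 309.82 K.
Converting, 309.82 K = 98.01°F.

98.0 °F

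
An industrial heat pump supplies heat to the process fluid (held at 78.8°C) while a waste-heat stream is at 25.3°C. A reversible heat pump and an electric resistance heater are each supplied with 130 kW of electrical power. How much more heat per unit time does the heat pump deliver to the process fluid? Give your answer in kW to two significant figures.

730 kW

In absolute terms T_C = 298.45 K and T_H = 351.95 K, so ΔT = 53.50 K.
COP_Carnot = T_H/ΔT = 351.95/53.50 = 6.579.
The heat pump delivers Q̇_H = COP × Ẇ = 855.2 kW; the resistance heater delivers Ẇ = 130.0 kW.
Extra = (COP − 1)·Ẇ = 725.2 kW.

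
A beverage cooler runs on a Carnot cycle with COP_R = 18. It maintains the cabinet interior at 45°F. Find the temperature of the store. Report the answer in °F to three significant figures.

COP_R = T_C/(T_H − T_C) gives T_H − T_C = T_C/COP.
With T_C = 280.37 K, T_H = 280.37 × (1 + 1/18) = 295.95 K.
Converting, 295.95 K = 73.04°F.

73.0 °F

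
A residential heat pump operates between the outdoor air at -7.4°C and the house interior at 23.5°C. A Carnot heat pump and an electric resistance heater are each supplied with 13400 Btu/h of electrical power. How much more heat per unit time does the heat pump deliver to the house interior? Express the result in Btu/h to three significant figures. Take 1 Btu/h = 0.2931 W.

In absolute terms T_C = 265.75 K and T_H = 296.65 K, so ΔT = 30.90 K.
COP_Carnot = T_H/ΔT = 296.65/30.90 = 9.600.
The heat pump delivers Q̇_H = COP × Ẇ = 128600 Btu/h; the resistance heater delivers Ẇ = 13400 Btu/h.
Extra = (COP − 1)·Ẇ = 115200 Btu/h.

115000 Btu/h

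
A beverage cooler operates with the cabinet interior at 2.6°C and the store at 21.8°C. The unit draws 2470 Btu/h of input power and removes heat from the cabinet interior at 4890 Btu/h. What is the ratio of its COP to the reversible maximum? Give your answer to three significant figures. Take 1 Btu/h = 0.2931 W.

COP_actual = Q̇_C/Ẇ = 4890/2470 = 1.980.
In absolute terms T_C = 275.75 K and T_H = 294.95 K, so ΔT = 19.20 K.
COP_Carnot = T_C/ΔT = 275.75/19.20 = 14.36.
η_II = COP_actual/COP_Carnot = 1.980/14.36 = 0.1378.

0.138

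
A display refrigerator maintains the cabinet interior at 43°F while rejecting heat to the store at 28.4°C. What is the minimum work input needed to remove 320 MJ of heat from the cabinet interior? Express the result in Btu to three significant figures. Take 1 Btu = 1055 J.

In absolute terms T_C = 279.26 K and T_H = 301.55 K, so ΔT = 22.29 K.
The reversible limit is COP_R = T_C/ΔT = 12.53, so W_min = Q_C/COP = Q_C·ΔT/T_C.
W_min = 320.0 × 22.29/279.26 = 25.54 MJ = 24210 Btu.

24200 Btu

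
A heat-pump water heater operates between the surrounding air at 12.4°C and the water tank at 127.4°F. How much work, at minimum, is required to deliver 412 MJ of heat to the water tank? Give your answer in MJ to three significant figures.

In absolute terms T_C = 285.55 K and T_H = 326.15 K, so ΔT = 40.60 K.
The reversible limit is COP_HP = T_H/ΔT = 8.033, so W_min = Q_H/COP = Q_H·ΔT/T_H.
W_min = 412.0 × 40.60/326.15 = 51.29 MJ.

51.3 MJ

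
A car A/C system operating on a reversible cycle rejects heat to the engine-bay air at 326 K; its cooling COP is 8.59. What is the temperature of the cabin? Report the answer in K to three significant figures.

292 K

For a Carnot refrigerator COP_R = T_C/(T_H − T_C), so T_C = COP·T_H/(1 + COP).
With T_H = 326.00 K, T_C = 8.59 × 326.00/9.590 = 292.01 K.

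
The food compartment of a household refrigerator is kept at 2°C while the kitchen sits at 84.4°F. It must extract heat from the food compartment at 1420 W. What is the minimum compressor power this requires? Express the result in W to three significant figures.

140 W

In absolute terms T_C = 275.15 K and T_H = 302.26 K, so ΔT = 27.11 K.
COP_Carnot = T_C/ΔT = 275.15/27.11 = 10.15.
Ẇ_min = Q̇/COP_Carnot = 1420/10.15 = 139.9 W.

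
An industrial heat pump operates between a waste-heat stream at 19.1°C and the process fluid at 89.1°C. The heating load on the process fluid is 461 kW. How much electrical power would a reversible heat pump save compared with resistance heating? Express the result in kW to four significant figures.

In absolute terms T_C = 292.25 K and T_H = 362.25 K, so ΔT = 70.00 K.
COP_Carnot = T_H/ΔT = 362.25/70.00 = 5.175.
Resistance heating needs Ẇ_res = Q̇_H = 461.0 kW; the reversible heat pump needs only Ẇ_hp = Q̇_H/COP = 89.08 kW.
Saving = 461.0 − 89.08 = 371.9 kW.

371.9 kW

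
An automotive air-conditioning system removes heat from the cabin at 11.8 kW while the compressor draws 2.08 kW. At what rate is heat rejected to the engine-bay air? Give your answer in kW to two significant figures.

14 kW

For a cyclic device the first law requires Q̇_H = Q̇_C + Ẇ.
Q̇_H = Q̇_C + Ẇ = 13.88 kW.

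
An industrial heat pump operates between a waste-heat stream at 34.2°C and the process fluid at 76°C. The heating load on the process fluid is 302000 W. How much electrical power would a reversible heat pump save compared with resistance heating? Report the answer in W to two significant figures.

270000 W

In absolute terms T_C = 307.35 K and T_H = 349.15 K, so ΔT = 41.80 K.
COP_Carnot = T_H/ΔT = 349.15/41.80 = 8.353.
Resistance heating needs Ẇ_res = Q̇_H = 302000 W; the reversible heat pump needs only Ẇ_hp = Q̇_H/COP = 36160 W.
Saving = 302000 − 36160 = 265800 W.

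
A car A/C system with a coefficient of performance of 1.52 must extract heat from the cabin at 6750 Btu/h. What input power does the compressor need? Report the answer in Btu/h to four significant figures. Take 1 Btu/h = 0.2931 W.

4441 Btu/h

Ẇ = Q̇_C/COP = 6750/1.52 = 4441 Btu/h.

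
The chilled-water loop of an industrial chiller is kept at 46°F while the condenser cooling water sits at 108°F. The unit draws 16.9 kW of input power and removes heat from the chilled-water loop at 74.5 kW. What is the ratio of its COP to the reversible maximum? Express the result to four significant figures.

0.5405

COP_actual = Q̇_C/Ẇ = 74.50/16.90 = 4.408.
In absolute terms T_C = 280.93 K and T_H = 315.37 K, so ΔT = 34.44 K.
COP_Carnot = T_C/ΔT = 280.93/34.44 = 8.156.
η_II = COP_actual/COP_Carnot = 4.408/8.156 = 0.5405.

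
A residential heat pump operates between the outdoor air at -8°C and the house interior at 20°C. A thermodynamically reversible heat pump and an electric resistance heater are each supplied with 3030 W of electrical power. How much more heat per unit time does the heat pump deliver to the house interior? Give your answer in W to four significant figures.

28690 W

In absolute terms T_C = 265.15 K and T_H = 293.15 K, so ΔT = 28.00 K.
COP_Carnot = T_H/ΔT = 293.15/28.00 = 10.47.
The heat pump delivers Q̇_H = COP × Ẇ = 31720 W; the resistance heater delivers Ẇ = 3030 W.
Extra = (COP − 1)·Ẇ = 28690 W.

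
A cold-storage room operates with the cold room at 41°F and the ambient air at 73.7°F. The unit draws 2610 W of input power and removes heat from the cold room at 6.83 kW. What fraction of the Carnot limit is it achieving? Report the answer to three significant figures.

Converting, Q̇_C = 6.830 kW = 6830 W, so COP_actual = Q̇_C/Ẇ = 6830/2610 = 2.617.
In absolute terms T_C = 278.15 K and T_H = 296.32 K, so ΔT = 18.17 K.
COP_Carnot = T_C/ΔT = 278.15/18.17 = 15.31.
η_II = COP_actual/COP_Carnot = 2.617/15.31 = 0.1709.

0.171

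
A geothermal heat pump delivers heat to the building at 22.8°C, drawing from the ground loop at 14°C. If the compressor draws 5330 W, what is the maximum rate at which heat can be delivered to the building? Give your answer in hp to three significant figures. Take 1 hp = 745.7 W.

In absolute terms T_C = 287.15 K and T_H = 295.95 K, so ΔT = 8.800 K.
COP_Carnot = T_H/ΔT = 295.95/8.800 = 33.63.
Q̇_max = COP_Carnot × Ẇ = 33.63 × 5330 W = 179300 W = 240.4 hp.

240 hp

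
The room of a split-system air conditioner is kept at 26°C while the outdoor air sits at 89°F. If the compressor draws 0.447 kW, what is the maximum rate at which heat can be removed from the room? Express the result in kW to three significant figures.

In absolute terms T_C = 299.15 K and T_H = 304.82 K, so ΔT = 5.667 K.
COP_Carnot = T_C/ΔT = 299.15/5.667 = 52.79.
Q̇_max = COP_Carnot × Ẇ = 52.79 × 0.4470 kW = 23.60 kW.

23.6 kW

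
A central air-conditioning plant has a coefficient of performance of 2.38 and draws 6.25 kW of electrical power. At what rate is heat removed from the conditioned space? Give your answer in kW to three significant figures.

14.9 kW

Q̇_C = COP × Ẇ = 2.38 × 6.250 = 14.88 kW.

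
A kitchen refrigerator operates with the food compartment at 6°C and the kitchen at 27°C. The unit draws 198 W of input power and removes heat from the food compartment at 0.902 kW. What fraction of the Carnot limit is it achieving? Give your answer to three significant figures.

Converting, Q̇_C = 0.9020 kW = 902.0 W, so COP_actual = Q̇_C/Ẇ = 902.0/198.0 = 4.556.
In absolute terms T_C = 279.15 K and T_H = 300.15 K, so ΔT = 21.00 K.
COP_Carnot = T_C/ΔT = 279.15/21.00 = 13.29.
η_II = COP_actual/COP_Carnot = 4.556/13.29 = 0.3427.

0.343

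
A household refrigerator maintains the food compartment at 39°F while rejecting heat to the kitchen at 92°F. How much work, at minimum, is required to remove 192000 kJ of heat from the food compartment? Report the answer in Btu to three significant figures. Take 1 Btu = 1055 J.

In absolute terms T_C = 277.04 K and T_H = 306.48 K, so ΔT = 29.44 K.
The reversible limit is COP_R = T_C/ΔT = 9.409, so W_min = Q_C/COP = Q_C·ΔT/T_C.
W_min = 192000 × 29.44/277.04 = 20410 kJ = 19340 Btu.

19300 Btu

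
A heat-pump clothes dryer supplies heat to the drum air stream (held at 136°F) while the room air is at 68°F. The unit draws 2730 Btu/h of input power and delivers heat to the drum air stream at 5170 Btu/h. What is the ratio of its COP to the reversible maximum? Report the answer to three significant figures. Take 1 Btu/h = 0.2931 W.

COP_actual = Q̇_H/Ẇ = 5170/2730 = 1.894.
In absolute terms T_C = 293.15 K and T_H = 330.93 K, so ΔT = 37.78 K.
COP_Carnot = T_H/ΔT = 330.93/37.78 = 8.760.
η_II = COP_actual/COP_Carnot = 1.894/8.760 = 0.2162.

0.216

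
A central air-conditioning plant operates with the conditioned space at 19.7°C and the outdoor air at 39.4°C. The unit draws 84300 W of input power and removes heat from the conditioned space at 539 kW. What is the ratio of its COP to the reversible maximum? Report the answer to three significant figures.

Converting, Q̇_C = 539.0 kW = 539000 W, so COP_actual = Q̇_C/Ẇ = 539000/84300 = 6.394.
In absolute terms T_C = 292.85 K and T_H = 312.55 K, so ΔT = 19.70 K.
COP_Carnot = T_C/ΔT = 292.85/19.70 = 14.87.
η_II = COP_actual/COP_Carnot = 6.394/14.87 = 0.4301.

0.430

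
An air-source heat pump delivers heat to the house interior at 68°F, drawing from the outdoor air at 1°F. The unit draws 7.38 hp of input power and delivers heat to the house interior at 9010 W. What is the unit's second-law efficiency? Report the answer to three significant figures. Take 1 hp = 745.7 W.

0.208

Converting, Q̇_H = 9010 W = 12.08 hp, so COP_actual = Q̇_H/Ẇ = 12.08/7.380 = 1.637.
In absolute terms T_C = 255.93 K and T_H = 293.15 K, so ΔT = 37.22 K.
COP_Carnot = T_H/ΔT = 293.15/37.22 = 7.876.
η_II = COP_actual/COP_Carnot = 1.637/7.876 = 0.2079.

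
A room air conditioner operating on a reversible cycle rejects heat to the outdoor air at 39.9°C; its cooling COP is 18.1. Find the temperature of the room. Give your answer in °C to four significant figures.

For a Carnot refrigerator COP_R = T_C/(T_H − T_C), so T_C = COP·T_H/(1 + COP).
With T_H = 313.05 K, T_C = 18.1 × 313.05/19.10 = 296.66 K.
Converting, 296.66 K = 23.51°C.

23.51 °C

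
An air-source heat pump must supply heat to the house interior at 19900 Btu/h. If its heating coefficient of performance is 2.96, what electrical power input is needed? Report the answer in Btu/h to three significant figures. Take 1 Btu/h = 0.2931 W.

Ẇ = Q̇_H/COP_HP = 19900/2.96 = 6723 Btu/h.

6720 Btu/h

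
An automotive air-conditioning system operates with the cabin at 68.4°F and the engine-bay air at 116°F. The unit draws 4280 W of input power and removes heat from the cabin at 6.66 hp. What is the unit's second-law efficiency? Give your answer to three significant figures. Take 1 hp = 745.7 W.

0.105

Converting, Q̇_C = 6.660 hp = 4966 W, so COP_actual = Q̇_C/Ẇ = 4966/4280 = 1.160.
In absolute terms T_C = 293.37 K and T_H = 319.82 K, so ΔT = 26.44 K.
COP_Carnot = T_C/ΔT = 293.37/26.44 = 11.09.
η_II = COP_actual/COP_Carnot = 1.160/11.09 = 0.1046.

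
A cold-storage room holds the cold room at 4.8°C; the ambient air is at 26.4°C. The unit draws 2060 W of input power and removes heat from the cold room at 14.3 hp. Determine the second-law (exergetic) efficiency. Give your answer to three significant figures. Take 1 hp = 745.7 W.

0.402

Converting, Q̇_C = 14.30 hp = 10660 W, so COP_actual = Q̇_C/Ẇ = 10660/2060 = 5.176.
In absolute terms T_C = 277.95 K and T_H = 299.55 K, so ΔT = 21.60 K.
COP_Carnot = T_C/ΔT = 277.95/21.60 = 12.87.
η_II = COP_actual/COP_Carnot = 5.176/12.87 = 0.4023.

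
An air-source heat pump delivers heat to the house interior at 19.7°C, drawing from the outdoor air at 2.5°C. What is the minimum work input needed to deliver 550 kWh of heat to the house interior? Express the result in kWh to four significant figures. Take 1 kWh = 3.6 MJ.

In absolute terms T_C = 275.65 K and T_H = 292.85 K, so ΔT = 17.20 K.
The reversible limit is COP_HP = T_H/ΔT = 17.03, so W_min = Q_H/COP = Q_H·ΔT/T_H.
W_min = 550.0 × 17.20/292.85 = 32.30 kWh.

32.30 kWh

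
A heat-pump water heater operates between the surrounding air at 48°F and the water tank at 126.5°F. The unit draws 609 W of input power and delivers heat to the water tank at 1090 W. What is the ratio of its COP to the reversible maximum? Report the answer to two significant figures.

COP_actual = Q̇_H/Ẇ = 1090/609.0 = 1.790.
In absolute terms T_C = 282.04 K and T_H = 325.65 K, so ΔT = 43.61 K.
COP_Carnot = T_H/ΔT = 325.65/43.61 = 7.467.
η_II = COP_actual/COP_Carnot = 1.790/7.467 = 0.2397.

0.24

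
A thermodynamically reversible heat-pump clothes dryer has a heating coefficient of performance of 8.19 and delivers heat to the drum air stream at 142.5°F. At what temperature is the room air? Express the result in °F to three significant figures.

COP_HP = T_H/(T_H − T_C) gives T_H − T_C = T_H/COP.
With T_H = 334.54 K, T_C = 334.54 × (1 − 1/8.19) = 293.69 K.
Converting, 293.69 K = 68.97°F.

69.0 °F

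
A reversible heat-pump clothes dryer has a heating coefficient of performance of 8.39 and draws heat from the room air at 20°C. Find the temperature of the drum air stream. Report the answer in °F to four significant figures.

139.4 °F

COP_HP = T_H/(T_H − T_C) rearranges to T_H = COP·T_C/(COP − 1).
With T_C = 293.15 K, T_H = 8.39 × 293.15/7.390 = 332.82 K.
Converting, 332.82 K = 139.40°F.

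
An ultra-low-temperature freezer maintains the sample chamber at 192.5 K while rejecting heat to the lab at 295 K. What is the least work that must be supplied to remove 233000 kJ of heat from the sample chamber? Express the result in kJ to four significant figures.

124100 kJ

The reservoir spacing is ΔT = 295 − 192.5 = 102.5 K.
The reversible limit is COP_R = T_C/ΔT = 1.878, so W_min = Q_C/COP = Q_C·ΔT/T_C.
W_min = 233000 × 102.5/192.50 = 124100 kJ.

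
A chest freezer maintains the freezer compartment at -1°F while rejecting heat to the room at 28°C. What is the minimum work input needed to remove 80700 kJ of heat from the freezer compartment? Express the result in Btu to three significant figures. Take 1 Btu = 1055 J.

13900 Btu

In absolute terms T_C = 254.82 K and T_H = 301.15 K, so ΔT = 46.33 K.
The reversible limit is COP_R = T_C/ΔT = 5.500, so W_min = Q_C/COP = Q_C·ΔT/T_C.
W_min = 80700 × 46.33/254.82 = 14670 kJ = 13910 Btu.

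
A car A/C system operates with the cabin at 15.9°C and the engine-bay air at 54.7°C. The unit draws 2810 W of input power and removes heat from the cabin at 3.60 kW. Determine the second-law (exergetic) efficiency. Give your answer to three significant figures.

Converting, Q̇_C = 3.600 kW = 3600 W, so COP_actual = Q̇_C/Ẇ = 3600/2810 = 1.281.
In absolute terms T_C = 289.05 K and T_H = 327.85 K, so ΔT = 38.80 K.
COP_Carnot = T_C/ΔT = 289.05/38.80 = 7.450.
η_II = COP_actual/COP_Carnot = 1.281/7.450 = 0.1720.

0.172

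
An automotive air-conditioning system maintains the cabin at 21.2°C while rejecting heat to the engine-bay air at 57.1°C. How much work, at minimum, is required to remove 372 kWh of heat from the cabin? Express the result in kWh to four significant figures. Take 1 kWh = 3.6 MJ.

In absolute terms T_C = 294.35 K and T_H = 330.25 K, so ΔT = 35.90 K.
The reversible limit is COP_R = T_C/ΔT = 8.199, so W_min = Q_C/COP = Q_C·ΔT/T_C.
W_min = 372.0 × 35.90/294.35 = 45.37 kWh.

45.37 kWh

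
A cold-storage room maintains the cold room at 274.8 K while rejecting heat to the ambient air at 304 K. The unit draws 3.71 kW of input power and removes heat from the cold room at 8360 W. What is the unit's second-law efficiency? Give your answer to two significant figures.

Converting, Q̇_C = 8360 W = 8.360 kW, so COP_actual = Q̇_C/Ẇ = 8.360/3.710 = 2.253.
The reservoir spacing is ΔT = 304 − 274.8 = 29.20 K.
COP_Carnot = T_C/ΔT = 274.80/29.20 = 9.411.
η_II = COP_actual/COP_Carnot = 2.253/9.411 = 0.2394.

0.24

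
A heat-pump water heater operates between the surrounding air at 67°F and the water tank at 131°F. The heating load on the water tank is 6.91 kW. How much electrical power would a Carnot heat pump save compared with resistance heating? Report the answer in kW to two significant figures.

6.2 kW

In absolute terms T_C = 292.59 K and T_H = 328.15 K, so ΔT = 35.56 K.
COP_Carnot = T_H/ΔT = 328.15/35.56 = 9.229.
Resistance heating needs Ẇ_res = Q̇_H = 6.910 kW; the reversible heat pump needs only Ẇ_hp = Q̇_H/COP = 0.7487 kW.
Saving = 6.910 − 0.7487 = 6.161 kW.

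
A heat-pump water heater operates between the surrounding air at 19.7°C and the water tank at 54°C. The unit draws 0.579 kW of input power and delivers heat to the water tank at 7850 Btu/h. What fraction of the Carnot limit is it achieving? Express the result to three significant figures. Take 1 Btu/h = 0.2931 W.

0.417

Converting, Q̇_H = 7850 Btu/h = 2.301 kW, so COP_actual = Q̇_H/Ẇ = 2.301/0.5790 = 3.974.
In absolute terms T_C = 292.85 K and T_H = 327.15 K, so ΔT = 34.30 K.
COP_Carnot = T_H/ΔT = 327.15/34.30 = 9.538.
η_II = COP_actual/COP_Carnot = 3.974/9.538 = 0.4166.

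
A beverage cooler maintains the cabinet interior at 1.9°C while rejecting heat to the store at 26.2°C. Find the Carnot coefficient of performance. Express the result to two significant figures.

In absolute terms T_C = 275.05 K and T_H = 299.35 K, so ΔT = 24.30 K.
For a reversible cycle, COP_Carnot = T_C/ΔT = 275.05/24.30 = 11.32.

11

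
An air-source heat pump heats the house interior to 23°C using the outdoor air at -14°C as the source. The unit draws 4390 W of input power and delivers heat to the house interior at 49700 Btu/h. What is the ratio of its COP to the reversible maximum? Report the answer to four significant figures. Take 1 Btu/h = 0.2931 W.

Converting, Q̇_H = 49700 Btu/h = 14570 W, so COP_actual = Q̇_H/Ẇ = 14570/4390 = 3.318.
In absolute terms T_C = 259.15 K and T_H = 296.15 K, so ΔT = 37.00 K.
COP_Carnot = T_H/ΔT = 296.15/37.00 = 8.004.
η_II = COP_actual/COP_Carnot = 3.318/8.004 = 0.4146.

0.4146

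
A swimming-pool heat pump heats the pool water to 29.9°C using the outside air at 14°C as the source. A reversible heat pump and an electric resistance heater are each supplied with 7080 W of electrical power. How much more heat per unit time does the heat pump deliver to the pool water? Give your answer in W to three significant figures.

In absolute terms T_C = 287.15 K and T_H = 303.05 K, so ΔT = 15.90 K.
COP_Carnot = T_H/ΔT = 303.05/15.90 = 19.06.
The heat pump delivers Q̇_H = COP × Ẇ = 134900 W; the resistance heater delivers Ẇ = 7080 W.
Extra = (COP − 1)·Ẇ = 127900 W.

128000 W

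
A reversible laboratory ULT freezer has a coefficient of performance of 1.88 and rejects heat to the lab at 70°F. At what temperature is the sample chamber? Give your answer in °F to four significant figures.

For a Carnot refrigerator COP_R = T_C/(T_H − T_C), so T_C = COP·T_H/(1 + COP).
With T_H = 294.26 K, T_C = 1.88 × 294.26/2.880 = 192.09 K.
Converting, 192.09 K = -113.91°F.

-113.9 °F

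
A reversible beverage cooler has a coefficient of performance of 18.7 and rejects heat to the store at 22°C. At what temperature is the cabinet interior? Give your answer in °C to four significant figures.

7.018 °C

For a Carnot refrigerator COP_R = T_C/(T_H − T_C), so T_C = COP·T_H/(1 + COP).
With T_H = 295.15 K, T_C = 18.7 × 295.15/19.70 = 280.17 K.
Converting, 280.17 K = 7.02°C.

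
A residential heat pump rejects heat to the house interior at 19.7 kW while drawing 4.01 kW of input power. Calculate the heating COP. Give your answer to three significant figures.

4.91

The first law gives Q̇_H = Q̇_C + Ẇ, so the three rates are Q̇_C = 15.69, Q̇_H = 19.70, Ẇ = 4.010 kW.
COP_HP = Q̇_H/Ẇ = 19.70/4.010 = 4.913.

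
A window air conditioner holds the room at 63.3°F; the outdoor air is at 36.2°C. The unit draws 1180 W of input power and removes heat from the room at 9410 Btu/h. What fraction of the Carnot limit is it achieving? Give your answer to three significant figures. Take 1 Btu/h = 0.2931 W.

Converting, Q̇_C = 9410 Btu/h = 2758 W, so COP_actual = Q̇_C/Ẇ = 2758/1180 = 2.337.
In absolute terms T_C = 290.54 K and T_H = 309.35 K, so ΔT = 18.81 K.
COP_Carnot = T_C/ΔT = 290.54/18.81 = 15.45.
η_II = COP_actual/COP_Carnot = 2.337/15.45 = 0.1513.

0.151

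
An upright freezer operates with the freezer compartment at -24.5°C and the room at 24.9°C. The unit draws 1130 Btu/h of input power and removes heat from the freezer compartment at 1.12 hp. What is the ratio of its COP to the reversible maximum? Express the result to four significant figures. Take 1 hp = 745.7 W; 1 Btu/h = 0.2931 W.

Converting, Q̇_C = 1.120 hp = 2849 Btu/h, so COP_actual = Q̇_C/Ẇ = 2849/1130 = 2.522.
In absolute terms T_C = 248.65 K and T_H = 298.05 K, so ΔT = 49.40 K.
COP_Carnot = T_C/ΔT = 248.65/49.40 = 5.033.
η_II = COP_actual/COP_Carnot = 2.522/5.033 = 0.5010.

0.5010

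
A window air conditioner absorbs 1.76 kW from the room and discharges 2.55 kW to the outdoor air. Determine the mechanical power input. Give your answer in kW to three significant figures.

0.790 kW

For a cyclic device the first law requires Q̇_H = Q̇_C + Ẇ.
Ẇ = Q̇_H − Q̇_C = 0.7900 kW.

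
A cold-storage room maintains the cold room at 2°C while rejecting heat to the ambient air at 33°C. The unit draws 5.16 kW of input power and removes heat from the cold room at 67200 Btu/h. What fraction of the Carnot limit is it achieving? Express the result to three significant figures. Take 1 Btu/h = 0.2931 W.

Converting, Q̇_C = 67200 Btu/h = 19.70 kW, so COP_actual = Q̇_C/Ẇ = 19.70/5.160 = 3.817.
In absolute terms T_C = 275.15 K and T_H = 306.15 K, so ΔT = 31.00 K.
COP_Carnot = T_C/ΔT = 275.15/31.00 = 8.876.
η_II = COP_actual/COP_Carnot = 3.817/8.876 = 0.4301.

0.430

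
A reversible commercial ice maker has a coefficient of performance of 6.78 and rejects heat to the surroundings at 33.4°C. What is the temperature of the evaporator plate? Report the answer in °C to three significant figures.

For a Carnot refrigerator COP_R = T_C/(T_H − T_C), so T_C = COP·T_H/(1 + COP).
With T_H = 306.55 K, T_C = 6.78 × 306.55/7.780 = 267.15 K.
Converting, 267.15 K = -6.00°C.

-6.00 °C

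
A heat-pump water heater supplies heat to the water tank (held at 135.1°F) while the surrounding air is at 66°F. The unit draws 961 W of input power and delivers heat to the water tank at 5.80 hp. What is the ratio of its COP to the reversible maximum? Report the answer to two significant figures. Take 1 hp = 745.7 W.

0.52

Converting, Q̇_H = 5.800 hp = 4325 W, so COP_actual = Q̇_H/Ẇ = 4325/961.0 = 4.501.
In absolute terms T_C = 292.04 K and T_H = 330.43 K, so ΔT = 38.39 K.
COP_Carnot = T_H/ΔT = 330.43/38.39 = 8.607.
η_II = COP_actual/COP_Carnot = 4.501/8.607 = 0.5229.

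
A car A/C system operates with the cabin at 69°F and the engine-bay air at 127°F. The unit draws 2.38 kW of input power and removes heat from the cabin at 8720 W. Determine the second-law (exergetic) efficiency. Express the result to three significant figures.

Converting, Q̇_C = 8720 W = 8.720 kW, so COP_actual = Q̇_C/Ẇ = 8.720/2.380 = 3.664.
In absolute terms T_C = 293.71 K and T_H = 325.93 K, so ΔT = 32.22 K.
COP_Carnot = T_C/ΔT = 293.71/32.22 = 9.115.
η_II = COP_actual/COP_Carnot = 3.664/9.115 = 0.4020.

0.402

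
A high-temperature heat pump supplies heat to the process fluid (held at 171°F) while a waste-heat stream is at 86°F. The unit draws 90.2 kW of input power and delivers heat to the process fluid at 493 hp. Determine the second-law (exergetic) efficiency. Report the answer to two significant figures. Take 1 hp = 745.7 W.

Converting, Q̇_H = 493.0 hp = 367.6 kW, so COP_actual = Q̇_H/Ẇ = 367.6/90.20 = 4.076.
In absolute terms T_C = 303.15 K and T_H = 350.37 K, so ΔT = 47.22 K.
COP_Carnot = T_H/ΔT = 350.37/47.22 = 7.420.
η_II = COP_actual/COP_Carnot = 4.076/7.420 = 0.5493.

0.55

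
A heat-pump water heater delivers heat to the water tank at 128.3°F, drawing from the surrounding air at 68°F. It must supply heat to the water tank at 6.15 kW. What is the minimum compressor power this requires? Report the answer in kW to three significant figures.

In absolute terms T_C = 293.15 K and T_H = 326.65 K, so ΔT = 33.50 K.
COP_Carnot = T_H/ΔT = 326.65/33.50 = 9.751.
Ẇ_min = Q̇/COP_Carnot = 6.150/9.751 = 0.6307 kW.

0.631 kW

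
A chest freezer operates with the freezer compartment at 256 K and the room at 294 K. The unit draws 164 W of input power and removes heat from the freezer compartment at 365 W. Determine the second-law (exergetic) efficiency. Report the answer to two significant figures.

0.33

COP_actual = Q̇_C/Ẇ = 365.0/164.0 = 2.226.
The reservoir spacing is ΔT = 294 − 256 = 38.00 K.
COP_Carnot = T_C/ΔT = 256.00/38.00 = 6.737.
η_II = COP_actual/COP_Carnot = 2.226/6.737 = 0.3304.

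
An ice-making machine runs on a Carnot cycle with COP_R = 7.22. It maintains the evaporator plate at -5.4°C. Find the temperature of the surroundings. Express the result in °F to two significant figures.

89 °F

COP_R = T_C/(T_H − T_C) gives T_H − T_C = T_C/COP.
With T_C = 267.75 K, T_H = 267.75 × (1 + 1/7.22) = 304.83 K.
Converting, 304.83 K = 89.03°F.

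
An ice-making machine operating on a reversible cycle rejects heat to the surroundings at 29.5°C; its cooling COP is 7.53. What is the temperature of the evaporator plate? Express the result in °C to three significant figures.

For a Carnot refrigerator COP_R = T_C/(T_H − T_C), so T_C = COP·T_H/(1 + COP).
With T_H = 302.65 K, T_C = 7.53 × 302.65/8.530 = 267.17 K.
Converting, 267.17 K = -5.98°C.

-5.98 °C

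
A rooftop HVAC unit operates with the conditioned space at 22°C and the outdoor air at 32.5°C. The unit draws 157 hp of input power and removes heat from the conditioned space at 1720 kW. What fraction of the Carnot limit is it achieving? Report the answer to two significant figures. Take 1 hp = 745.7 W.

Converting, Q̇_C = 1720 kW = 2307 hp, so COP_actual = Q̇_C/Ẇ = 2307/157.0 = 14.69.
In absolute terms T_C = 295.15 K and T_H = 305.65 K, so ΔT = 10.50 K.
COP_Carnot = T_C/ΔT = 295.15/10.50 = 28.11.
η_II = COP_actual/COP_Carnot = 14.69/28.11 = 0.5227.

0.52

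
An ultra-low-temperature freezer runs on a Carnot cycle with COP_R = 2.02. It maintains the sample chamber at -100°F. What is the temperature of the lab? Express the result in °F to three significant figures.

78.1 °F

COP_R = T_C/(T_H − T_C) gives T_H − T_C = T_C/COP.
With T_C = 199.82 K, T_H = 199.82 × (1 + 1/2.02) = 298.74 K.
Converting, 298.74 K = 78.05°F.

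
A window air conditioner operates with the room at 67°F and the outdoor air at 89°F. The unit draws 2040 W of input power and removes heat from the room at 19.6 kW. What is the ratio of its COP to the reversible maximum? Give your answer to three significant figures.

0.401

Converting, Q̇_C = 19.60 kW = 19600 W, so COP_actual = Q̇_C/Ẇ = 19600/2040 = 9.608.
In absolute terms T_C = 292.59 K and T_H = 304.82 K, so ΔT = 12.22 K.
COP_Carnot = T_C/ΔT = 292.59/12.22 = 23.94.
η_II = COP_actual/COP_Carnot = 9.608/23.94 = 0.4013.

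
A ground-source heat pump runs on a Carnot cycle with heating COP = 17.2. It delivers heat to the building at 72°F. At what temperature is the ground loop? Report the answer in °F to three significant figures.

41.1 °F

COP_HP = T_H/(T_H − T_C) gives T_H − T_C = T_H/COP.
With T_H = 295.37 K, T_C = 295.37 × (1 − 1/17.2) = 278.20 K.
Converting, 278.20 K = 41.09°F.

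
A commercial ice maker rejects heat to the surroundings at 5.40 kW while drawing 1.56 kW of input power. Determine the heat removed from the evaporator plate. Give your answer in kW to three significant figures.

For a cyclic device the first law requires Q̇_H = Q̇_C + Ẇ.
Q̇_C = Q̇_H − Ẇ = 3.840 kW.

3.84 kW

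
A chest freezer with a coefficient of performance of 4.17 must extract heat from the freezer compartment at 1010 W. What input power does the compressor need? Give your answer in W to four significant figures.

242.2 W

Ẇ = Q̇_C/COP = 1010/4.17 = 242.2 W.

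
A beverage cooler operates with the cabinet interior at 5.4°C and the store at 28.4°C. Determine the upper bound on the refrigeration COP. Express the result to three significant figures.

In absolute terms T_C = 278.55 K and T_H = 301.55 K, so ΔT = 23.00 K.
For a reversible cycle, COP_Carnot = T_C/ΔT = 278.55/23.00 = 12.11.

12.1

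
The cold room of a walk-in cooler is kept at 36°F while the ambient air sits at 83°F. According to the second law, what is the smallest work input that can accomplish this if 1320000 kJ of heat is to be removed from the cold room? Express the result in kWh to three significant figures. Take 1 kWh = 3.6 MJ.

In absolute terms T_C = 275.37 K and T_H = 301.48 K, so ΔT = 26.11 K.
The reversible limit is COP_R = T_C/ΔT = 10.55, so W_min = Q_C/COP = Q_C·ΔT/T_C.
W_min = 1320000 × 26.11/275.37 = 125200 kJ = 34.77 kWh.

34.8 kWh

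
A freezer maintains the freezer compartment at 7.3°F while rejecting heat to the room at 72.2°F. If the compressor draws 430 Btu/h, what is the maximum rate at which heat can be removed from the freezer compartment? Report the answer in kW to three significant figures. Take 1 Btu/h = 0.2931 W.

0.907 kW

In absolute terms T_C = 259.43 K and T_H = 295.48 K, so ΔT = 36.06 K.
COP_Carnot = T_C/ΔT = 259.43/36.06 = 7.195.
Q̇_max = COP_Carnot × Ẇ = 7.195 × 430.0 Btu/h = 3094 Btu/h = 0.9068 kW.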